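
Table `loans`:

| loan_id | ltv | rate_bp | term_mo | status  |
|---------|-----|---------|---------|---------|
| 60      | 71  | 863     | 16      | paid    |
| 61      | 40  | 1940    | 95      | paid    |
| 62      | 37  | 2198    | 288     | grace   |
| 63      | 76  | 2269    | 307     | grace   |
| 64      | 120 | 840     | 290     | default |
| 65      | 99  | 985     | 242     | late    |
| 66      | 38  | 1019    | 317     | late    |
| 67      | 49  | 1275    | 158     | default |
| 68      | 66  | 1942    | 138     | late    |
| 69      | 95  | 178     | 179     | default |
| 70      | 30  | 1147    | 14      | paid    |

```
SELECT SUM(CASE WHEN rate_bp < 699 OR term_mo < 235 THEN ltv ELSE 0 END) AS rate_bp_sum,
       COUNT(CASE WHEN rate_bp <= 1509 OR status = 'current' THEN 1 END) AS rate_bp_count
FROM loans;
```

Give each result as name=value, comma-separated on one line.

[rate_bp_sum: rate_bp < 699 OR term_mo < 235]
loan_id=60: ✓ → 71
loan_id=61: ✓ → 40
loan_id=62: ✗
loan_id=63: ✗
loan_id=64: ✗
loan_id=65: ✗
loan_id=66: ✗
loan_id=67: ✓ → 49
loan_id=68: ✓ → 66
loan_id=69: ✓ → 95
loan_id=70: ✓ → 30
rate_bp_sum = 71 + 40 + 49 + 66 + 95 + 30 = 351
—
[rate_bp_count: rate_bp <= 1509 OR status = 'current']
loan_id=60: ✓ → 1
loan_id=61: ✗
loan_id=62: ✗
loan_id=63: ✗
loan_id=64: ✓ → 1
loan_id=65: ✓ → 1
loan_id=66: ✓ → 1
loan_id=67: ✓ → 1
loan_id=68: ✗
loan_id=69: ✓ → 1
loan_id=70: ✓ → 1
rate_bp_count = COUNT(1, 1, 1, 1, 1, 1, 1) = 7

rate_bp_sum=351, rate_bp_count=7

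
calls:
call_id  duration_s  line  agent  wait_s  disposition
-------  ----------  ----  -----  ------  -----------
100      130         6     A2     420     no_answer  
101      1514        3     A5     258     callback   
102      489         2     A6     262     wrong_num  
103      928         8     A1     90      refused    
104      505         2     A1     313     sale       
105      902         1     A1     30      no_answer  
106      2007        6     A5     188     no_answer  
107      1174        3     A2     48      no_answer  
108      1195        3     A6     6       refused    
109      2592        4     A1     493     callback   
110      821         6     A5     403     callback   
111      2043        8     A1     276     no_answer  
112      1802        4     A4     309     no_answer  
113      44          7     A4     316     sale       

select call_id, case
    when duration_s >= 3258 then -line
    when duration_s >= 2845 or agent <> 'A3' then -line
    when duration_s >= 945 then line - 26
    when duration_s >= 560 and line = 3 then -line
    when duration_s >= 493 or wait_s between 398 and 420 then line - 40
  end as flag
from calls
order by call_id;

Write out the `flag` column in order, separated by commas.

call_id=100: duration_s >= 2845 or agent <> 'A3' → -6
call_id=101: duration_s >= 2845 or agent <> 'A3' → -3
call_id=102: duration_s >= 2845 or agent <> 'A3' → -2
call_id=103: duration_s >= 2845 or agent <> 'A3' → -8
call_id=104: duration_s >= 2845 or agent <> 'A3' → -2
call_id=105: duration_s >= 2845 or agent <> 'A3' → -1
call_id=106: duration_s >= 2845 or agent <> 'A3' → -6
call_id=107: duration_s >= 2845 or agent <> 'A3' → -3
call_id=108: duration_s >= 2845 or agent <> 'A3' → -3
call_id=109: duration_s >= 2845 or agent <> 'A3' → -4
call_id=110: duration_s >= 2845 or agent <> 'A3' → -6
call_id=111: duration_s >= 2845 or agent <> 'A3' → -8
call_id=112: duration_s >= 2845 or agent <> 'A3' → -4
call_id=113: duration_s >= 2845 or agent <> 'A3' → -7

-6, -3, -2, -8, -2, -1, -6, -3, -3, -4, -6, -8, -4, -7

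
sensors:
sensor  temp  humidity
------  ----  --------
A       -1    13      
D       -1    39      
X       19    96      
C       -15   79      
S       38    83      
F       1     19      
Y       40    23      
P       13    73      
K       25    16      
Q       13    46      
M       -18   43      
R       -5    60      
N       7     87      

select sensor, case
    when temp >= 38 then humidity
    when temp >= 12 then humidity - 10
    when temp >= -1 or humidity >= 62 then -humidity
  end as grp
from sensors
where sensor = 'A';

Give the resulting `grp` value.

sensor = A: temp=-1, humidity=13.
temp >= 38 → false
temp >= 12 → false
temp >= -1 or humidity >= 62 → true → -13

-13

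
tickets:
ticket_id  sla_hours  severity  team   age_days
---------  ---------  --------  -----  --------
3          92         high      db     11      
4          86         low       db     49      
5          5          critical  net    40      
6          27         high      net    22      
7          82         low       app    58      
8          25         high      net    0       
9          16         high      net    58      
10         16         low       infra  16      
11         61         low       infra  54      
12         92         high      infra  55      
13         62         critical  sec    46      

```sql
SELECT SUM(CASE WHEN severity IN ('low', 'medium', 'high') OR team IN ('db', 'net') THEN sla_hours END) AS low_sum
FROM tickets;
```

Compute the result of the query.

ticket_id=3: ✓ → 92
ticket_id=4: ✓ → 86
ticket_id=5: ✓ → 5
ticket_id=6: ✓ → 27
ticket_id=7: ✓ → 82
ticket_id=8: ✓ → 25
ticket_id=9: ✓ → 16
ticket_id=10: ✓ → 16
ticket_id=11: ✓ → 61
ticket_id=12: ✓ → 92
ticket_id=13: ✗
low_sum = 92 + 86 + 5 + 27 + 82 + 25 + 16 + 16 + 61 + 92 = 502

502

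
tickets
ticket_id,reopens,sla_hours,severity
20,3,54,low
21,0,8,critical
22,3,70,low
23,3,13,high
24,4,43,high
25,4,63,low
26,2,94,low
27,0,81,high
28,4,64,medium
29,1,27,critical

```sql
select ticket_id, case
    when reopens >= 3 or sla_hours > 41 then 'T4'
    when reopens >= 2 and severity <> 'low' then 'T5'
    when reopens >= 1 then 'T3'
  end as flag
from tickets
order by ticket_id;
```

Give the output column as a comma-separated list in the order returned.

T4, NULL, T4, T4, T4, T4, T4, T4, T4, T3

ticket_id=20: reopens >= 3 or sla_hours > 41 → T4
ticket_id=21: (no match → NULL) → NULL
ticket_id=22: reopens >= 3 or sla_hours > 41 → T4
ticket_id=23: reopens >= 3 or sla_hours > 41 → T4
ticket_id=24: reopens >= 3 or sla_hours > 41 → T4
ticket_id=25: reopens >= 3 or sla_hours > 41 → T4
ticket_id=26: reopens >= 3 or sla_hours > 41 → T4
ticket_id=27: reopens >= 3 or sla_hours > 41 → T4
ticket_id=28: reopens >= 3 or sla_hours > 41 → T4
ticket_id=29: reopens >= 1 → T3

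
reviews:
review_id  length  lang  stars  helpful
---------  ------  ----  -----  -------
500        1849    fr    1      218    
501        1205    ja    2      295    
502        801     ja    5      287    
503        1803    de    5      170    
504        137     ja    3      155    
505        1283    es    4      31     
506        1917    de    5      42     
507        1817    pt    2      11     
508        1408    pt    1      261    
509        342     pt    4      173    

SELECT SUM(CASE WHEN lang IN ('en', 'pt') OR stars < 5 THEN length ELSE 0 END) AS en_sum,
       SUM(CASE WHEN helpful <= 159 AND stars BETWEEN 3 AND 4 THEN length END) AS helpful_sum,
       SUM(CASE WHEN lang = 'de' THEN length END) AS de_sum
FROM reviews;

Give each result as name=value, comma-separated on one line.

en_sum=8041, helpful_sum=1420, de_sum=3720

[en_sum: lang IN ('en', 'pt') OR stars < 5]
review_id=500: ✓ → 1849
review_id=501: ✓ → 1205
review_id=502: ✗
review_id=503: ✗
review_id=504: ✓ → 137
review_id=505: ✓ → 1283
review_id=506: ✗
review_id=507: ✓ → 1817
review_id=508: ✓ → 1408
review_id=509: ✓ → 342
en_sum = 1849 + 1205 + 137 + 1283 + 1817 + 1408 + 342 = 8041
—
[helpful_sum: helpful <= 159 AND stars BETWEEN 3 AND 4]
review_id=500: ✗
review_id=501: ✗
review_id=502: ✗
review_id=503: ✗
review_id=504: ✓ → 137
review_id=505: ✓ → 1283
review_id=506: ✗
review_id=507: ✗
review_id=508: ✗
review_id=509: ✗
helpful_sum = 137 + 1283 = 1420
—
[de_sum: lang = 'de']
review_id=500: ✗
review_id=501: ✗
review_id=502: ✗
review_id=503: ✓ → 1803
review_id=504: ✗
review_id=505: ✗
review_id=506: ✓ → 1917
review_id=507: ✗
review_id=508: ✗
review_id=509: ✗
de_sum = 1803 + 1917 = 3720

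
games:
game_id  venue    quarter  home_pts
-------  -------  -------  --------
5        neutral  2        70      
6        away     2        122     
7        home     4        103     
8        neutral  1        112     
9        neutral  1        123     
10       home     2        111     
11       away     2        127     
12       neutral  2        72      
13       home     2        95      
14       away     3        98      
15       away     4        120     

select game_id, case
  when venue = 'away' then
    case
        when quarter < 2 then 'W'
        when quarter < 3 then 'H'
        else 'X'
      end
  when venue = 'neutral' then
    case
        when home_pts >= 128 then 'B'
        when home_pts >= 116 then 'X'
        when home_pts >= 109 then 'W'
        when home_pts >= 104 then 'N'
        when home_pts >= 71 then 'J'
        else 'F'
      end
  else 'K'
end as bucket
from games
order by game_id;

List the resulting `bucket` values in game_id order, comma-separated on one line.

F, H, K, W, X, K, H, J, K, X, X

game_id=5: venue='neutral' → inner[ELSE] → F
game_id=6: venue='away' → inner[quarter < 3] → H
game_id=7: venue='home' → outer ELSE → K
game_id=8: venue='neutral' → inner[home_pts >= 109] → W
game_id=9: venue='neutral' → inner[home_pts >= 116] → X
game_id=10: venue='home' → outer ELSE → K
game_id=11: venue='away' → inner[quarter < 3] → H
game_id=12: venue='neutral' → inner[home_pts >= 71] → J
game_id=13: venue='home' → outer ELSE → K
game_id=14: venue='away' → inner[ELSE] → X
game_id=15: venue='away' → inner[ELSE] → X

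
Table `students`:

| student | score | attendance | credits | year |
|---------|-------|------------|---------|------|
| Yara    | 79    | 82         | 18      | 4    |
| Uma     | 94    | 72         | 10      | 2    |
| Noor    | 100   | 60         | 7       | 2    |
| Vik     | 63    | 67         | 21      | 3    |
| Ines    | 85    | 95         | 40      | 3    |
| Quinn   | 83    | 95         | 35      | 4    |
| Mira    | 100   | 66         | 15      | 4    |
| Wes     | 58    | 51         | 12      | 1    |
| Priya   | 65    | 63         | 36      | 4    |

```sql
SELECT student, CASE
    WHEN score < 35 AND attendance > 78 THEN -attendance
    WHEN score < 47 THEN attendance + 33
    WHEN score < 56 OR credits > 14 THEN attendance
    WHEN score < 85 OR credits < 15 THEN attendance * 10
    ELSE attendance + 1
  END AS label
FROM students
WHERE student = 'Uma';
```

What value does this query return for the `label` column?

720

student = Uma: score=94, attendance=72, credits=10, year=2.
score < 35 AND attendance > 78 → false
score < 47 → false
score < 56 OR credits > 14 → false
score < 85 OR credits < 15 → true → 720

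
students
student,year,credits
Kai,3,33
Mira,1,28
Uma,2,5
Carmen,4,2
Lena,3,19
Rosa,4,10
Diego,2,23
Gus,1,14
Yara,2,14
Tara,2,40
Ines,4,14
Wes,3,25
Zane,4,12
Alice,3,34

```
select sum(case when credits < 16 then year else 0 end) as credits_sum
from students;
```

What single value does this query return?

21

student=Kai: ✗
student=Mira: ✗
student=Uma: ✓ → 2
student=Carmen: ✓ → 4
student=Lena: ✗
student=Rosa: ✓ → 4
student=Diego: ✗
student=Gus: ✓ → 1
student=Yara: ✓ → 2
student=Tara: ✗
student=Ines: ✓ → 4
student=Wes: ✗
student=Zane: ✓ → 4
student=Alice: ✗
credits_sum = 2 + 4 + 4 + 1 + 2 + 4 + 4 = 21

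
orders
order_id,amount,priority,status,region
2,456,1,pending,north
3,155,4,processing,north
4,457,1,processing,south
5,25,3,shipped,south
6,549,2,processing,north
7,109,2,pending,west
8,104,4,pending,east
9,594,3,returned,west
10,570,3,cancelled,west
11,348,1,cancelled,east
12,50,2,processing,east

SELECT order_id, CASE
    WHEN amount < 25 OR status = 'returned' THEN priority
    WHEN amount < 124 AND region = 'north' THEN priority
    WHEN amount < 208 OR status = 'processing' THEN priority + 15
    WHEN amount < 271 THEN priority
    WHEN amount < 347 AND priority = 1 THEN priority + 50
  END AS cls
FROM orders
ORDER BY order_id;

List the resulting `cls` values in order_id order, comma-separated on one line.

NULL, 19, 16, 18, 17, 17, 19, 3, NULL, NULL, 17

order_id=2: (no match → NULL) → NULL
order_id=3: amount < 208 OR status = 'processing' → 19
order_id=4: amount < 208 OR status = 'processing' → 16
order_id=5: amount < 208 OR status = 'processing' → 18
order_id=6: amount < 208 OR status = 'processing' → 17
order_id=7: amount < 208 OR status = 'processing' → 17
order_id=8: amount < 208 OR status = 'processing' → 19
order_id=9: amount < 25 OR status = 'returned' → 3
order_id=10: (no match → NULL) → NULL
order_id=11: (no match → NULL) → NULL
order_id=12: amount < 208 OR status = 'processing' → 17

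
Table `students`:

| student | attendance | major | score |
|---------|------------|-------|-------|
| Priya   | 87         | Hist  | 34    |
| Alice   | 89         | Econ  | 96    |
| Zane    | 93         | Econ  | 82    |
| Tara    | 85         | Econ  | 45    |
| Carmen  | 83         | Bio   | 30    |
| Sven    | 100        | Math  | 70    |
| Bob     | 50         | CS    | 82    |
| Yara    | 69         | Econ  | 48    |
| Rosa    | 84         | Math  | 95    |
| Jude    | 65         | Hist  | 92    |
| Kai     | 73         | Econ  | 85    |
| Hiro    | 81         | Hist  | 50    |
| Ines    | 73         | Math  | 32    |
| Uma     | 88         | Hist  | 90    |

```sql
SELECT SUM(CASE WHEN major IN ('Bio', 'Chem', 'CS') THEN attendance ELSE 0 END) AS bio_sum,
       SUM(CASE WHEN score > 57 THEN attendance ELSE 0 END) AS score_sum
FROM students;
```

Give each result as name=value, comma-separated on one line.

[bio_sum: major IN ('Bio', 'Chem', 'CS')]
student=Priya: ✗
student=Alice: ✗
student=Zane: ✗
student=Tara: ✗
student=Carmen: ✓ → 83
student=Sven: ✗
student=Bob: ✓ → 50
student=Yara: ✗
student=Rosa: ✗
student=Jude: ✗
student=Kai: ✗
student=Hiro: ✗
student=Ines: ✗
student=Uma: ✗
bio_sum = 83 + 50 = 133
—
[score_sum: score > 57]
student=Priya: ✗
student=Alice: ✓ → 89
student=Zane: ✓ → 93
student=Tara: ✗
student=Carmen: ✗
student=Sven: ✓ → 100
student=Bob: ✓ → 50
student=Yara: ✗
student=Rosa: ✓ → 84
student=Jude: ✓ → 65
student=Kai: ✓ → 73
student=Hiro: ✗
student=Ines: ✗
student=Uma: ✓ → 88
score_sum = 89 + 93 + 100 + 50 + 84 + 65 + 73 + 88 = 642

bio_sum=133, score_sum=642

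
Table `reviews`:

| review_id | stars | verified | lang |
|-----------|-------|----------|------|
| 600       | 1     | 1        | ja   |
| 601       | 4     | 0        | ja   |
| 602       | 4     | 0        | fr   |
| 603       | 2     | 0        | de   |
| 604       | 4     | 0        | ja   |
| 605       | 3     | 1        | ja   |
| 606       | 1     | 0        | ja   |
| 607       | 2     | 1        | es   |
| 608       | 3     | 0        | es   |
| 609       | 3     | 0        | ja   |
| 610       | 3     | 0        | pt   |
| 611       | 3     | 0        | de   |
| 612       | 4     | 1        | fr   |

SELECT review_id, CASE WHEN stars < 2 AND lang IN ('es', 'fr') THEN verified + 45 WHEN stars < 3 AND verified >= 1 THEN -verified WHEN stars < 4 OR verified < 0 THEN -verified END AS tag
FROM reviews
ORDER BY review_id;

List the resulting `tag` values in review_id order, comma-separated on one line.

review_id=600: stars < 3 AND verified >= 1 → -1
review_id=601: (no match → NULL) → NULL
review_id=602: (no match → NULL) → NULL
review_id=603: stars < 4 OR verified < 0 → 0
review_id=604: (no match → NULL) → NULL
review_id=605: stars < 4 OR verified < 0 → -1
review_id=606: stars < 4 OR verified < 0 → 0
review_id=607: stars < 3 AND verified >= 1 → -1
review_id=608: stars < 4 OR verified < 0 → 0
review_id=609: stars < 4 OR verified < 0 → 0
review_id=610: stars < 4 OR verified < 0 → 0
review_id=611: stars < 4 OR verified < 0 → 0
review_id=612: (no match → NULL) → NULL

-1, NULL, NULL, 0, NULL, -1, 0, -1, 0, 0, 0, 0, NULL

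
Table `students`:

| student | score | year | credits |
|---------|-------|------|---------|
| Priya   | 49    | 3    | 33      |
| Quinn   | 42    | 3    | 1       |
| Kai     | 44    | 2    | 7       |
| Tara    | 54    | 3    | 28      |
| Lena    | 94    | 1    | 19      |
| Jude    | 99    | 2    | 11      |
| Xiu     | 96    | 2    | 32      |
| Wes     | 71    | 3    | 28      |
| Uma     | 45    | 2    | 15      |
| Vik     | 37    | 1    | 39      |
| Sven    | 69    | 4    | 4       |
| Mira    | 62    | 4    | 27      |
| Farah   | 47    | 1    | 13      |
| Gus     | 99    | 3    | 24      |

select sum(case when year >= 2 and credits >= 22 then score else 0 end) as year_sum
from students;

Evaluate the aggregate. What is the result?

431

student=Priya: ✓ → 49
student=Quinn: ✗
student=Kai: ✗
student=Tara: ✓ → 54
student=Lena: ✗
student=Jude: ✗
student=Xiu: ✓ → 96
student=Wes: ✓ → 71
student=Uma: ✗
student=Vik: ✗
student=Sven: ✗
student=Mira: ✓ → 62
student=Farah: ✗
student=Gus: ✓ → 99
year_sum = 49 + 54 + 96 + 71 + 62 + 99 = 431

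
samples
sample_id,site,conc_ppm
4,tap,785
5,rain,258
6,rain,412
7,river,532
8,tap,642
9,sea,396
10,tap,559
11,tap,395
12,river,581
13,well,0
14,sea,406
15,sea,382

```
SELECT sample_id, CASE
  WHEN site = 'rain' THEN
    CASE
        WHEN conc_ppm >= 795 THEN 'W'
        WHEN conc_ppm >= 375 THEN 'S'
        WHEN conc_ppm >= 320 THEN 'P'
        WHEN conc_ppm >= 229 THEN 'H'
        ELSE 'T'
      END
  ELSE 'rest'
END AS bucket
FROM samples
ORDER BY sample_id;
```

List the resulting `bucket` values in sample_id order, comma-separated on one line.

sample_id=4: site='tap' → outer ELSE → rest
sample_id=5: site='rain' → inner[conc_ppm >= 229] → H
sample_id=6: site='rain' → inner[conc_ppm >= 375] → S
sample_id=7: site='river' → outer ELSE → rest
sample_id=8: site='tap' → outer ELSE → rest
sample_id=9: site='sea' → outer ELSE → rest
sample_id=10: site='tap' → outer ELSE → rest
sample_id=11: site='tap' → outer ELSE → rest
sample_id=12: site='river' → outer ELSE → rest
sample_id=13: site='well' → outer ELSE → rest
sample_id=14: site='sea' → outer ELSE → rest
sample_id=15: site='sea' → outer ELSE → rest

rest, H, S, rest, rest, rest, rest, rest, rest, rest, rest, rest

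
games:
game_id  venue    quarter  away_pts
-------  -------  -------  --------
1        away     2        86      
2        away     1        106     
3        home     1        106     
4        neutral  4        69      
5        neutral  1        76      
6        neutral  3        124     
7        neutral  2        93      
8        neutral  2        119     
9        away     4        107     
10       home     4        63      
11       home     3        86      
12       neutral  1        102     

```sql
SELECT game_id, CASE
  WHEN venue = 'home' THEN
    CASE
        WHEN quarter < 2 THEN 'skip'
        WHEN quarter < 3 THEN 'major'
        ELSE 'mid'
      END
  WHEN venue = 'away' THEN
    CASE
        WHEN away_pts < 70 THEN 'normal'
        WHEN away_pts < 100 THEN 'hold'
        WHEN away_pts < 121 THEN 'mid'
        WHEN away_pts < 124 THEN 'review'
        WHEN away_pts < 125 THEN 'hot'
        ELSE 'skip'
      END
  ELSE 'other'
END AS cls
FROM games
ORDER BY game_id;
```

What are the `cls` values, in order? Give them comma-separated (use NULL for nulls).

hold, mid, skip, other, other, other, other, other, mid, mid, mid, other

game_id=1: venue='away' → inner[away_pts < 100] → hold
game_id=2: venue='away' → inner[away_pts < 121] → mid
game_id=3: venue='home' → inner[quarter < 2] → skip
game_id=4: venue='neutral' → outer ELSE → other
game_id=5: venue='neutral' → outer ELSE → other
game_id=6: venue='neutral' → outer ELSE → other
game_id=7: venue='neutral' → outer ELSE → other
game_id=8: venue='neutral' → outer ELSE → other
game_id=9: venue='away' → inner[away_pts < 121] → mid
game_id=10: venue='home' → inner[ELSE] → mid
game_id=11: venue='home' → inner[ELSE] → mid
game_id=12: venue='neutral' → outer ELSE → other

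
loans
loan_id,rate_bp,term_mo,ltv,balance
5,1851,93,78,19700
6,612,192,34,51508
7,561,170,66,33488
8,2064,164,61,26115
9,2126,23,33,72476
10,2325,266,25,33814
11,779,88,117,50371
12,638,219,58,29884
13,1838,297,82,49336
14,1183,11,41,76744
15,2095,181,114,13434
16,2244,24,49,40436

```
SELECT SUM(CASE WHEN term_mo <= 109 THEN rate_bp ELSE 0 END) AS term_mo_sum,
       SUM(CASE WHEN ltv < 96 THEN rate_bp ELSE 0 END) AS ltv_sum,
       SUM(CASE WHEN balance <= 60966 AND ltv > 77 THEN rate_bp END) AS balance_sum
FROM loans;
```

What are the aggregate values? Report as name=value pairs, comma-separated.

[term_mo_sum: term_mo <= 109]
loan_id=5: ✓ → 1851
loan_id=6: ✗
loan_id=7: ✗
loan_id=8: ✗
loan_id=9: ✓ → 2126
loan_id=10: ✗
loan_id=11: ✓ → 779
loan_id=12: ✗
loan_id=13: ✗
loan_id=14: ✓ → 1183
loan_id=15: ✗
loan_id=16: ✓ → 2244
term_mo_sum = 1851 + 2126 + 779 + 1183 + 2244 = 8183
—
[ltv_sum: ltv < 96]
loan_id=5: ✓ → 1851
loan_id=6: ✓ → 612
loan_id=7: ✓ → 561
loan_id=8: ✓ → 2064
loan_id=9: ✓ → 2126
loan_id=10: ✓ → 2325
loan_id=11: ✗
loan_id=12: ✓ → 638
loan_id=13: ✓ → 1838
loan_id=14: ✓ → 1183
loan_id=15: ✗
loan_id=16: ✓ → 2244
ltv_sum = 1851 + 612 + 561 + 2064 + 2126 + 2325 + 638 + 1838 + 1183 + 2244 = 15442
—
[balance_sum: balance <= 60966 AND ltv > 77]
loan_id=5: ✓ → 1851
loan_id=6: ✗
loan_id=7: ✗
loan_id=8: ✗
loan_id=9: ✗
loan_id=10: ✗
loan_id=11: ✓ → 779
loan_id=12: ✗
loan_id=13: ✓ → 1838
loan_id=14: ✗
loan_id=15: ✓ → 2095
loan_id=16: ✗
balance_sum = 1851 + 779 + 1838 + 2095 = 6563

term_mo_sum=8183, ltv_sum=15442, balance_sum=6563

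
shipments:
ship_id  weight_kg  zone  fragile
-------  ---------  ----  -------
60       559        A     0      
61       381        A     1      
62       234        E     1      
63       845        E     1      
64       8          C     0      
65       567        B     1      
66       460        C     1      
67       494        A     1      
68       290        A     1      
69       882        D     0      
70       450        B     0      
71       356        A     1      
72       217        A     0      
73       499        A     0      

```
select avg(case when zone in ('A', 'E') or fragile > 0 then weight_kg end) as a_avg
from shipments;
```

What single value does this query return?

ship_id=60: ✓ → 559
ship_id=61: ✓ → 381
ship_id=62: ✓ → 234
ship_id=63: ✓ → 845
ship_id=64: ✗
ship_id=65: ✓ → 567
ship_id=66: ✓ → 460
ship_id=67: ✓ → 494
ship_id=68: ✓ → 290
ship_id=69: ✗
ship_id=70: ✗
ship_id=71: ✓ → 356
ship_id=72: ✓ → 217
ship_id=73: ✓ → 499
a_avg = (559 + 381 + 234 + 845 + 567 + 460 + 494 + 290 + 356 + 217 + 499) / 11 = 445.6363636364

445.6363636364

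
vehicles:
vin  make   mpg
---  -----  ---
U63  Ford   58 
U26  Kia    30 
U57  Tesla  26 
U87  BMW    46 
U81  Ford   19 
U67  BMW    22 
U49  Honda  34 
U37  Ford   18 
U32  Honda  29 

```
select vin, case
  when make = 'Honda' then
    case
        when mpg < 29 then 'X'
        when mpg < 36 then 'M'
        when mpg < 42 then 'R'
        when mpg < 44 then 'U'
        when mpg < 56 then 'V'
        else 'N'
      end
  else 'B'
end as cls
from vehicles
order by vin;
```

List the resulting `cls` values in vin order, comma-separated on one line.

B, M, B, M, B, B, B, B, B

vin=U26: make='Kia' → outer ELSE → B
vin=U32: make='Honda' → inner[mpg < 36] → M
vin=U37: make='Ford' → outer ELSE → B
vin=U49: make='Honda' → inner[mpg < 36] → M
vin=U57: make='Tesla' → outer ELSE → B
vin=U63: make='Ford' → outer ELSE → B
vin=U67: make='BMW' → outer ELSE → B
vin=U81: make='Ford' → outer ELSE → B
vin=U87: make='BMW' → outer ELSE → B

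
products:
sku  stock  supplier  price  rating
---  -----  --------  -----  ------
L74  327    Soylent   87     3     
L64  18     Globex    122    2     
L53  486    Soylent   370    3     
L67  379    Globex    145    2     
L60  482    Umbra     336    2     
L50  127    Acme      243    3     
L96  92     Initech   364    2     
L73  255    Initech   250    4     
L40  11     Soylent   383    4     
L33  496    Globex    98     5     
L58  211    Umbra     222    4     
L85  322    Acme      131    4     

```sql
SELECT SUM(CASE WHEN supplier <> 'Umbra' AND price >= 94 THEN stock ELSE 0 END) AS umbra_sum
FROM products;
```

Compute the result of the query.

sku=L74: ✗
sku=L64: ✓ → 18
sku=L53: ✓ → 486
sku=L67: ✓ → 379
sku=L60: ✗
sku=L50: ✓ → 127
sku=L96: ✓ → 92
sku=L73: ✓ → 255
sku=L40: ✓ → 11
sku=L33: ✓ → 496
sku=L58: ✗
sku=L85: ✓ → 322
umbra_sum = 18 + 486 + 379 + 127 + 92 + 255 + 11 + 496 + 322 = 2186

2186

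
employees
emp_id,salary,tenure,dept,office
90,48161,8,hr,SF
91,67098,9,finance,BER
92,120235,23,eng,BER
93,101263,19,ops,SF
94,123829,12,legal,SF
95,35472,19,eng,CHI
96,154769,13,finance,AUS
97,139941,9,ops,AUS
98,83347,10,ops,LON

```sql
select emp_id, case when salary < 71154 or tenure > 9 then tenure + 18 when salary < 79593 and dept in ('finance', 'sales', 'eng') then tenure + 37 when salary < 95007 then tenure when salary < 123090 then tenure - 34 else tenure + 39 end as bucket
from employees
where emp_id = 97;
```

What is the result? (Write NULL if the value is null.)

48

emp_id = 97: salary=139941, tenure=9, dept=ops, office=AUS.
salary < 71154 or tenure > 9 → false
salary < 79593 and dept in ('finance', 'sales', 'eng') → false
salary < 95007 → false
salary < 123090 → false
No prior WHEN matched → ELSE → 48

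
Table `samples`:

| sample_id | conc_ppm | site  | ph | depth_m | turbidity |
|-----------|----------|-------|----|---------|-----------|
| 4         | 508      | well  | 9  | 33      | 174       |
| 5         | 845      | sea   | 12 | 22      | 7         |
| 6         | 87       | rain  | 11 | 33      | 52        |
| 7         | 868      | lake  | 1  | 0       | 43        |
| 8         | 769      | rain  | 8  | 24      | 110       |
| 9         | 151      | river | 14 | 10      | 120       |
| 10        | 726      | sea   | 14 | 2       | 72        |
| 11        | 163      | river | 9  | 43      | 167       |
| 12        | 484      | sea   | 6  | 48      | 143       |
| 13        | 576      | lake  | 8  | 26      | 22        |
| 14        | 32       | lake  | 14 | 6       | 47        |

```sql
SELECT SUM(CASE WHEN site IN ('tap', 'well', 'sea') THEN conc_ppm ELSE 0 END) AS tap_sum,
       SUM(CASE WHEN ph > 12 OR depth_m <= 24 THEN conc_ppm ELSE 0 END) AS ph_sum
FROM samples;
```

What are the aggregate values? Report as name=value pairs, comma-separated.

[tap_sum: site IN ('tap', 'well', 'sea')]
sample_id=4: ✓ → 508
sample_id=5: ✓ → 845
sample_id=6: ✗
sample_id=7: ✗
sample_id=8: ✗
sample_id=9: ✗
sample_id=10: ✓ → 726
sample_id=11: ✗
sample_id=12: ✓ → 484
sample_id=13: ✗
sample_id=14: ✗
tap_sum = 508 + 845 + 726 + 484 = 2563
—
[ph_sum: ph > 12 OR depth_m <= 24]
sample_id=4: ✗
sample_id=5: ✓ → 845
sample_id=6: ✗
sample_id=7: ✓ → 868
sample_id=8: ✓ → 769
sample_id=9: ✓ → 151
sample_id=10: ✓ → 726
sample_id=11: ✗
sample_id=12: ✗
sample_id=13: ✗
sample_id=14: ✓ → 32
ph_sum = 845 + 868 + 769 + 151 + 726 + 32 = 3391

tap_sum=2563, ph_sum=3391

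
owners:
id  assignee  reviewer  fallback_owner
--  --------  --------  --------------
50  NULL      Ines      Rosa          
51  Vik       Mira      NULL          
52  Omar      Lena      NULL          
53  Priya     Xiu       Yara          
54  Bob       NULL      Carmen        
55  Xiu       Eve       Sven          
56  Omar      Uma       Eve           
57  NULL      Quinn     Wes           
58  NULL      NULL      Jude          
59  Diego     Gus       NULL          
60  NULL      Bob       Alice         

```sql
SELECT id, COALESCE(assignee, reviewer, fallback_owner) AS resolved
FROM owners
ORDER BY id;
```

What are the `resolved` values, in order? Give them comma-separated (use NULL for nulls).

id=50: assignee=NULL, reviewer=Ines → Ines
id=51: assignee=Vik → Vik
id=52: assignee=Omar → Omar
id=53: assignee=Priya → Priya
id=54: assignee=Bob → Bob
id=55: assignee=Xiu → Xiu
id=56: assignee=Omar → Omar
id=57: assignee=NULL, reviewer=Quinn → Quinn
id=58: assignee=NULL, reviewer=NULL, fallback_owner=Jude → Jude
id=59: assignee=Diego → Diego
id=60: assignee=NULL, reviewer=Bob → Bob

Ines, Vik, Omar, Priya, Bob, Xiu, Omar, Quinn, Jude, Diego, Bob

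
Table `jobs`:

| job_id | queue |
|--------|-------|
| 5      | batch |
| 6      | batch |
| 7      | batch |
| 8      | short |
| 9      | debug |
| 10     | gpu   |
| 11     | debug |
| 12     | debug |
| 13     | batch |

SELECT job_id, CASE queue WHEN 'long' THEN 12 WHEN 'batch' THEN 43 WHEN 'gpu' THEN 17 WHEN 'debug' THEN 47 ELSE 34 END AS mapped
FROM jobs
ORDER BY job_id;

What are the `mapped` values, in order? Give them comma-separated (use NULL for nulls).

43, 43, 43, 34, 47, 17, 47, 47, 43

job_id=5: queue='batch' → 43
job_id=6: queue='batch' → 43
job_id=7: queue='batch' → 43
job_id=8: ELSE → 34
job_id=9: queue='debug' → 47
job_id=10: queue='gpu' → 17
job_id=11: queue='debug' → 47
job_id=12: queue='debug' → 47
job_id=13: queue='batch' → 43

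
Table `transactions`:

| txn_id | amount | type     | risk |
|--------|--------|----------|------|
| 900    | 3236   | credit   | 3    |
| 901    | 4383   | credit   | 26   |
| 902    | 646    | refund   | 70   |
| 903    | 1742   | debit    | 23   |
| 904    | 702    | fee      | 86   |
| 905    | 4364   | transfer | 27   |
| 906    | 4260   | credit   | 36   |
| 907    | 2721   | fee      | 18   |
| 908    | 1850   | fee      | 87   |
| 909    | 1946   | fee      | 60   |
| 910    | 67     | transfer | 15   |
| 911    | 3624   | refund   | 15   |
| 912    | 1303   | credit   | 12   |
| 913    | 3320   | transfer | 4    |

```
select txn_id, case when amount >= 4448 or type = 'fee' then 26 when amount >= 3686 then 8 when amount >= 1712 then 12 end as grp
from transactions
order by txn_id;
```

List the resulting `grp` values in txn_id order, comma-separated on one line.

txn_id=900: amount >= 1712 → 12
txn_id=901: amount >= 3686 → 8
txn_id=902: (no match → NULL) → NULL
txn_id=903: amount >= 1712 → 12
txn_id=904: amount >= 4448 or type = 'fee' → 26
txn_id=905: amount >= 3686 → 8
txn_id=906: amount >= 3686 → 8
txn_id=907: amount >= 4448 or type = 'fee' → 26
txn_id=908: amount >= 4448 or type = 'fee' → 26
txn_id=909: amount >= 4448 or type = 'fee' → 26
txn_id=910: (no match → NULL) → NULL
txn_id=911: amount >= 1712 → 12
txn_id=912: (no match → NULL) → NULL
txn_id=913: amount >= 1712 → 12

12, 8, NULL, 12, 26, 8, 8, 26, 26, 26, NULL, 12, NULL, 12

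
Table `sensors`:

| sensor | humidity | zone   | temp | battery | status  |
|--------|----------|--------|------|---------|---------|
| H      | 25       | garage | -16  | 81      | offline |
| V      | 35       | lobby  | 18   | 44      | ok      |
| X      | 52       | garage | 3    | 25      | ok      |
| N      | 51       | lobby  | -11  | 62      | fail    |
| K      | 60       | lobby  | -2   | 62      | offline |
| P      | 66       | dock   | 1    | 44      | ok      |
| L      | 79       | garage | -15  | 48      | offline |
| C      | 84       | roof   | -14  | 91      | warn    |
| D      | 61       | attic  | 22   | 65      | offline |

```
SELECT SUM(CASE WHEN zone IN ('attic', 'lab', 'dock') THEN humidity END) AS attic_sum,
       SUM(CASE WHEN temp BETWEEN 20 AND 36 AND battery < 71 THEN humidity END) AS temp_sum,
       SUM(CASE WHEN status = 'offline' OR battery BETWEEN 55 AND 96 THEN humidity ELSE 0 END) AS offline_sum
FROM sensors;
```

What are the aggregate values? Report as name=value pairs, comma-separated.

attic_sum=127, temp_sum=61, offline_sum=360

[attic_sum: zone IN ('attic', 'lab', 'dock')]
sensor=H: ✗
sensor=V: ✗
sensor=X: ✗
sensor=N: ✗
sensor=K: ✗
sensor=P: ✓ → 66
sensor=L: ✗
sensor=C: ✗
sensor=D: ✓ → 61
attic_sum = 66 + 61 = 127
—
[temp_sum: temp BETWEEN 20 AND 36 AND battery < 71]
sensor=H: ✗
sensor=V: ✗
sensor=X: ✗
sensor=N: ✗
sensor=K: ✗
sensor=P: ✗
sensor=L: ✗
sensor=C: ✗
sensor=D: ✓ → 61
temp_sum = 61
—
[offline_sum: status = 'offline' OR battery BETWEEN 55 AND 96]
sensor=H: ✓ → 25
sensor=V: ✗
sensor=X: ✗
sensor=N: ✓ → 51
sensor=K: ✓ → 60
sensor=P: ✗
sensor=L: ✓ → 79
sensor=C: ✓ → 84
sensor=D: ✓ → 61
offline_sum = 25 + 51 + 60 + 79 + 84 + 61 = 360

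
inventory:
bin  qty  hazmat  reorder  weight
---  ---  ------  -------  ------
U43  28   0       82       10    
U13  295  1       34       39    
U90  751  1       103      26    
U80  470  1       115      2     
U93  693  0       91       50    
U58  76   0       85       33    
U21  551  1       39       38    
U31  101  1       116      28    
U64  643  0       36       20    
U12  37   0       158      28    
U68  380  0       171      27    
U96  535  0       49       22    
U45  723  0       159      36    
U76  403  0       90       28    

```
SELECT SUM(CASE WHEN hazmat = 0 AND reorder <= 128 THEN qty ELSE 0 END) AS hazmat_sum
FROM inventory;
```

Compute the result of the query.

bin=U43: ✓ → 28
bin=U13: ✗
bin=U90: ✗
bin=U80: ✗
bin=U93: ✓ → 693
bin=U58: ✓ → 76
bin=U21: ✗
bin=U31: ✗
bin=U64: ✓ → 643
bin=U12: ✗
bin=U68: ✗
bin=U96: ✓ → 535
bin=U45: ✗
bin=U76: ✓ → 403
hazmat_sum = 28 + 693 + 76 + 643 + 535 + 403 = 2378

2378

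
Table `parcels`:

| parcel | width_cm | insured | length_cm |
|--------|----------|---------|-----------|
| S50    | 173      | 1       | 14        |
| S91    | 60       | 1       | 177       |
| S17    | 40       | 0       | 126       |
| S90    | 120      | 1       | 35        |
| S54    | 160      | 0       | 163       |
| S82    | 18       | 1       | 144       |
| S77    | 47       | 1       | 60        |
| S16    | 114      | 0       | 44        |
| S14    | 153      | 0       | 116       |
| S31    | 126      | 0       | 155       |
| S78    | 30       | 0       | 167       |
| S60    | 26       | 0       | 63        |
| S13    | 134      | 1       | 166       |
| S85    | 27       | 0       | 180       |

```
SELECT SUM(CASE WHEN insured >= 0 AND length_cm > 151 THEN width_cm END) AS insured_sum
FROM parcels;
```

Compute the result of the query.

537

parcel=S50: ✗
parcel=S91: ✓ → 60
parcel=S17: ✗
parcel=S90: ✗
parcel=S54: ✓ → 160
parcel=S82: ✗
parcel=S77: ✗
parcel=S16: ✗
parcel=S14: ✗
parcel=S31: ✓ → 126
parcel=S78: ✓ → 30
parcel=S60: ✗
parcel=S13: ✓ → 134
parcel=S85: ✓ → 27
insured_sum = 60 + 160 + 126 + 30 + 134 + 27 = 537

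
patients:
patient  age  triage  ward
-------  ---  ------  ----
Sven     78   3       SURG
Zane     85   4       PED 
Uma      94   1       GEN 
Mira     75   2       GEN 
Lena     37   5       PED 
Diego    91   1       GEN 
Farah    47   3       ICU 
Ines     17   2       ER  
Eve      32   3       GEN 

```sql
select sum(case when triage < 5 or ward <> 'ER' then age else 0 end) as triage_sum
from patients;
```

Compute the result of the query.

patient=Sven: ✓ → 78
patient=Zane: ✓ → 85
patient=Uma: ✓ → 94
patient=Mira: ✓ → 75
patient=Lena: ✓ → 37
patient=Diego: ✓ → 91
patient=Farah: ✓ → 47
patient=Ines: ✓ → 17
patient=Eve: ✓ → 32
triage_sum = 78 + 85 + 94 + 75 + 37 + 91 + 47 + 17 + 32 = 556

556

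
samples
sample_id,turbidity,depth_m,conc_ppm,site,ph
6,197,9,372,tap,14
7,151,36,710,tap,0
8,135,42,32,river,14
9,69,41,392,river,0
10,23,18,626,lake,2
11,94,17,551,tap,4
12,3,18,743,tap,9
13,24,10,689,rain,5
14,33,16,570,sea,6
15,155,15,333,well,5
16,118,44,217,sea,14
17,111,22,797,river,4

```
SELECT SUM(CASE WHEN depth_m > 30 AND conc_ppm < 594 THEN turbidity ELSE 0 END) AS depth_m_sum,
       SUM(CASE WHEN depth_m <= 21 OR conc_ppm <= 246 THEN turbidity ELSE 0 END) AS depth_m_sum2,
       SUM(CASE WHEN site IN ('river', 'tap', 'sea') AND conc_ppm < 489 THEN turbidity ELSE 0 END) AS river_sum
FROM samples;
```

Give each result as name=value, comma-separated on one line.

[depth_m_sum: depth_m > 30 AND conc_ppm < 594]
sample_id=6: ✗
sample_id=7: ✗
sample_id=8: ✓ → 135
sample_id=9: ✓ → 69
sample_id=10: ✗
sample_id=11: ✗
sample_id=12: ✗
sample_id=13: ✗
sample_id=14: ✗
sample_id=15: ✗
sample_id=16: ✓ → 118
sample_id=17: ✗
depth_m_sum = 135 + 69 + 118 = 322
—
[depth_m_sum2: depth_m <= 21 OR conc_ppm <= 246]
sample_id=6: ✓ → 197
sample_id=7: ✗
sample_id=8: ✓ → 135
sample_id=9: ✗
sample_id=10: ✓ → 23
sample_id=11: ✓ → 94
sample_id=12: ✓ → 3
sample_id=13: ✓ → 24
sample_id=14: ✓ → 33
sample_id=15: ✓ → 155
sample_id=16: ✓ → 118
sample_id=17: ✗
depth_m_sum2 = 197 + 135 + 23 + 94 + 3 + 24 + 33 + 155 + 118 = 782
—
[river_sum: site IN ('river', 'tap', 'sea') AND conc_ppm < 489]
sample_id=6: ✓ → 197
sample_id=7: ✗
sample_id=8: ✓ → 135
sample_id=9: ✓ → 69
sample_id=10: ✗
sample_id=11: ✗
sample_id=12: ✗
sample_id=13: ✗
sample_id=14: ✗
sample_id=15: ✗
sample_id=16: ✓ → 118
sample_id=17: ✗
river_sum = 197 + 135 + 69 + 118 = 519

depth_m_sum=322, depth_m_sum2=782, river_sum=519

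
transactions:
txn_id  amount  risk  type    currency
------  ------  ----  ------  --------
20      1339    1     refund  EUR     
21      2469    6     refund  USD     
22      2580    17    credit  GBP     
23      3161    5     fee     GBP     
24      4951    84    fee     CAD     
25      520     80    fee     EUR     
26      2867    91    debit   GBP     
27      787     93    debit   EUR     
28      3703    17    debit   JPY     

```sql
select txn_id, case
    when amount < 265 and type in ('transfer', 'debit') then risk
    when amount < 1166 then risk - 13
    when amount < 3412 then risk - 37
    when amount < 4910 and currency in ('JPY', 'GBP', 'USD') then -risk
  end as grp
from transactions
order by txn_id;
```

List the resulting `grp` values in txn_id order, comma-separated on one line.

-36, -31, -20, -32, NULL, 67, 54, 80, -17

txn_id=20: amount < 3412 → -36
txn_id=21: amount < 3412 → -31
txn_id=22: amount < 3412 → -20
txn_id=23: amount < 3412 → -32
txn_id=24: (no match → NULL) → NULL
txn_id=25: amount < 1166 → 67
txn_id=26: amount < 3412 → 54
txn_id=27: amount < 1166 → 80
txn_id=28: amount < 4910 and currency in ('JPY', 'GBP', 'USD') → -17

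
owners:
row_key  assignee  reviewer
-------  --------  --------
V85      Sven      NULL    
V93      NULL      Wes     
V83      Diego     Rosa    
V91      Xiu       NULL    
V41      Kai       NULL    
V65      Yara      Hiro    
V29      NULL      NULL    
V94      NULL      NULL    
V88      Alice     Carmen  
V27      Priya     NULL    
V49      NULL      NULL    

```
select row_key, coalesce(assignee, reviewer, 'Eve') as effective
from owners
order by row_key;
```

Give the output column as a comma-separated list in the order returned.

Priya, Eve, Kai, Eve, Yara, Diego, Sven, Alice, Xiu, Wes, Eve

row_key=V27: assignee=Priya → Priya
row_key=V29: assignee=NULL, reviewer=NULL, → literal Eve → Eve
row_key=V41: assignee=Kai → Kai
row_key=V49: assignee=NULL, reviewer=NULL, → literal Eve → Eve
row_key=V65: assignee=Yara → Yara
row_key=V83: assignee=Diego → Diego
row_key=V85: assignee=Sven → Sven
row_key=V88: assignee=Alice → Alice
row_key=V91: assignee=Xiu → Xiu
row_key=V93: assignee=NULL, reviewer=Wes → Wes
row_key=V94: assignee=NULL, reviewer=NULL, → literal Eve → Eve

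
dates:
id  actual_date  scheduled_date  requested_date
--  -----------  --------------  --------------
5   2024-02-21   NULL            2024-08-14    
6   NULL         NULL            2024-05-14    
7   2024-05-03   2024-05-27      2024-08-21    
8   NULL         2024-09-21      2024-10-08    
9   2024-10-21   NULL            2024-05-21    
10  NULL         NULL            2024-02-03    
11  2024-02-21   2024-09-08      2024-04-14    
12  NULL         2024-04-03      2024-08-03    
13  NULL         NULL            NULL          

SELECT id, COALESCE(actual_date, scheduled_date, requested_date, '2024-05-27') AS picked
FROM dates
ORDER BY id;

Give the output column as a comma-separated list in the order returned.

2024-02-21, 2024-05-14, 2024-05-03, 2024-09-21, 2024-10-21, 2024-02-03, 2024-02-21, 2024-04-03, 2024-05-27

id=5: actual_date=2024-02-21 → 2024-02-21
id=6: actual_date=NULL, scheduled_date=NULL, requested_date=2024-05-14 → 2024-05-14
id=7: actual_date=2024-05-03 → 2024-05-03
id=8: actual_date=NULL, scheduled_date=2024-09-21 → 2024-09-21
id=9: actual_date=2024-10-21 → 2024-10-21
id=10: actual_date=NULL, scheduled_date=NULL, requested_date=2024-02-03 → 2024-02-03
id=11: actual_date=2024-02-21 → 2024-02-21
id=12: actual_date=NULL, scheduled_date=2024-04-03 → 2024-04-03
id=13: actual_date=NULL, scheduled_date=NULL, requested_date=NULL, → literal 2024-05-27 → 2024-05-27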